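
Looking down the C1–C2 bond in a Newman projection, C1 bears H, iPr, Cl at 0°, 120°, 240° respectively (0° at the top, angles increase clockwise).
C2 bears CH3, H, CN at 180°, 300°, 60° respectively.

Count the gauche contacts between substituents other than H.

Non-H gauche pairs: iPr(120°)/CH3(180°); iPr(120°)/CN(60°); Cl(240°)/CH3(180°) — 3 interactions.

3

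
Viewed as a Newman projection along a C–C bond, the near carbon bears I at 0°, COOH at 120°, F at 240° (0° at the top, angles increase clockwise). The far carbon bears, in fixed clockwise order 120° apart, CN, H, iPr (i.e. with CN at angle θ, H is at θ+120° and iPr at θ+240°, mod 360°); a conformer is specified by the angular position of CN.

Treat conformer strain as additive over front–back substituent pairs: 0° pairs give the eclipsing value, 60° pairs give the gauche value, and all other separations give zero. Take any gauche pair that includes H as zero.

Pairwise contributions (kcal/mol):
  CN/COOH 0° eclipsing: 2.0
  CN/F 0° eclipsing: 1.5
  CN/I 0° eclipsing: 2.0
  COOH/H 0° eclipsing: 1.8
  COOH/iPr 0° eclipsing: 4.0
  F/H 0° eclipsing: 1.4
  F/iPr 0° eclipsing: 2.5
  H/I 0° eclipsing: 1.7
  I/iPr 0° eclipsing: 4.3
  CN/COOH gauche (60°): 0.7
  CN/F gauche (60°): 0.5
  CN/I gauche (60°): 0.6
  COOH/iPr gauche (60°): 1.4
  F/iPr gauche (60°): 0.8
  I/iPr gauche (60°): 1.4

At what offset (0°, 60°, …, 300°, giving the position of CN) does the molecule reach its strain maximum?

120°

CN at 0° (eclipsed): I–CN eclipsed, COOH–H eclipsed, F–iPr eclipsed; 2.0 + 1.8 + 2.5 = 6.3 kcal/mol.
CN at 60° (staggered): I–CN gauche, I–iPr gauche, COOH–CN gauche, F–iPr gauche; 0.6 + 1.4 + 0.7 + 0.8 = 3.5 kcal/mol.
CN at 120° (eclipsed): I–iPr eclipsed, COOH–CN eclipsed, F–H eclipsed; 4.3 + 2.0 + 1.4 = 7.7 kcal/mol.
CN at 180° (staggered): I–iPr gauche, COOH–CN gauche, COOH–iPr gauche, F–CN gauche; 1.4 + 0.7 + 1.4 + 0.5 = 4.0 kcal/mol.
CN at 240° (eclipsed): I–H eclipsed, COOH–iPr eclipsed, F–CN eclipsed; 1.7 + 4.0 + 1.5 = 7.2 kcal/mol.
CN at 300° (staggered): I–CN gauche, COOH–iPr gauche, F–CN gauche, F–iPr gauche; 0.6 + 1.4 + 0.5 + 0.8 = 3.3 kcal/mol.
The maximum (7.7 kcal/mol) occurs with CN at 120°.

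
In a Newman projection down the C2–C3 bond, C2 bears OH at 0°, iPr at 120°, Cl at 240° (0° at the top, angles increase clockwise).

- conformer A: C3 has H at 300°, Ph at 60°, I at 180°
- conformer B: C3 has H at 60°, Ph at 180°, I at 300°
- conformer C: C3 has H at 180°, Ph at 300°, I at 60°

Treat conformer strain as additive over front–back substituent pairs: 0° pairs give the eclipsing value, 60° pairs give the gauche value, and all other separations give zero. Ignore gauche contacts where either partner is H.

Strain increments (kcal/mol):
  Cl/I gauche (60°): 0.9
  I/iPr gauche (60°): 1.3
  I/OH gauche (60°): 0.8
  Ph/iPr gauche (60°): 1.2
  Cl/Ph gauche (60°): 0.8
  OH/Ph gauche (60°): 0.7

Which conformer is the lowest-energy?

C

A (staggered): OH(0°)/Ph(60°) gauche 0.7; iPr(120°)/Ph(60°) gauche 1.2; iPr(120°)/I(180°) gauche 1.3; Cl(240°)/I(180°) gauche 0.9 → 4.1 kcal/mol.
B (staggered): OH(0°)/I(300°) gauche 0.8; iPr(120°)/Ph(180°) gauche 1.2; Cl(240°)/Ph(180°) gauche 0.8; Cl(240°)/I(300°) gauche 0.9 → 3.7 kcal/mol.
C (staggered): OH(0°)/Ph(300°) gauche 0.7; OH(0°)/I(60°) gauche 0.8; iPr(120°)/I(60°) gauche 1.3; Cl(240°)/Ph(300°) gauche 0.8 → 3.6 kcal/mol.
C has the lowest total (3.6 kcal/mol).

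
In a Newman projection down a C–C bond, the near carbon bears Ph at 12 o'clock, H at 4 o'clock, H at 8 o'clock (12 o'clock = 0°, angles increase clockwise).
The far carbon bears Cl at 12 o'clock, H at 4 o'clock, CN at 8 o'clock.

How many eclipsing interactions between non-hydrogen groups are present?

1

Non-H eclipsing pairs: Ph(0°)/Cl(0°) — 1 interaction.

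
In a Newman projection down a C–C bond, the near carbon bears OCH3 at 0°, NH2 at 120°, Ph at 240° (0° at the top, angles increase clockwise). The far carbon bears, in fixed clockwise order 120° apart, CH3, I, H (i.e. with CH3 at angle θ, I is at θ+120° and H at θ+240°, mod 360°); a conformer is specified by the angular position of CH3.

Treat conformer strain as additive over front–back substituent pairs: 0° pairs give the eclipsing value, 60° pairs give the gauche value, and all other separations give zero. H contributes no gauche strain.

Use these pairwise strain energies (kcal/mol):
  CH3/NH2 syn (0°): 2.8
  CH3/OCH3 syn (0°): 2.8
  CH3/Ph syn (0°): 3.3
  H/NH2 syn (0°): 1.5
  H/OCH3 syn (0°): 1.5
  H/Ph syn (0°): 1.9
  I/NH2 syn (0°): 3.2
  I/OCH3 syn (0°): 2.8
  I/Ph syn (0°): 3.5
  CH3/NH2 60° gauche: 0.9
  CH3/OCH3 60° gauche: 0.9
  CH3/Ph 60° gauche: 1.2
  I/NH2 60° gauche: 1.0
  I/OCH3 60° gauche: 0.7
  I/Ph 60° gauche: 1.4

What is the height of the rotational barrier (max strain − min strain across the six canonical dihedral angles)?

CH3 at 0° (eclipsed): OCH3(0°)/CH3(0°) eclipsed 2.8; NH2(120°)/I(120°) eclipsed 3.2; Ph(240°)/H(240°) eclipsed 1.9 → 7.9 kcal/mol.
CH3 at 60° (staggered): OCH3(0°)/CH3(60°) gauche 0.9; NH2(120°)/CH3(60°) gauche 0.9; NH2(120°)/I(180°) gauche 1.0; Ph(240°)/I(180°) gauche 1.4 → 4.2 kcal/mol.
CH3 at 120° (eclipsed): OCH3(0°)/H(0°) eclipsed 1.5; NH2(120°)/CH3(120°) eclipsed 2.8; Ph(240°)/I(240°) eclipsed 3.5 → 7.8 kcal/mol.
CH3 at 180° (staggered): OCH3(0°)/I(300°) gauche 0.7; NH2(120°)/CH3(180°) gauche 0.9; Ph(240°)/CH3(180°) gauche 1.2; Ph(240°)/I(300°) gauche 1.4 → 4.2 kcal/mol.
CH3 at 240° (eclipsed): OCH3(0°)/I(0°) eclipsed 2.8; NH2(120°)/H(120°) eclipsed 1.5; Ph(240°)/CH3(240°) eclipsed 3.3 → 7.6 kcal/mol.
CH3 at 300° (staggered): OCH3(0°)/CH3(300°) gauche 0.9; OCH3(0°)/I(60°) gauche 0.7; NH2(120°)/I(60°) gauche 1.0; Ph(240°)/CH3(300°) gauche 1.2 → 3.8 kcal/mol.
Max at 0° (7.9 kcal/mol), min at 300° (3.8 kcal/mol); barrier = 4.1 kcal/mol.

4.1 kcal/mol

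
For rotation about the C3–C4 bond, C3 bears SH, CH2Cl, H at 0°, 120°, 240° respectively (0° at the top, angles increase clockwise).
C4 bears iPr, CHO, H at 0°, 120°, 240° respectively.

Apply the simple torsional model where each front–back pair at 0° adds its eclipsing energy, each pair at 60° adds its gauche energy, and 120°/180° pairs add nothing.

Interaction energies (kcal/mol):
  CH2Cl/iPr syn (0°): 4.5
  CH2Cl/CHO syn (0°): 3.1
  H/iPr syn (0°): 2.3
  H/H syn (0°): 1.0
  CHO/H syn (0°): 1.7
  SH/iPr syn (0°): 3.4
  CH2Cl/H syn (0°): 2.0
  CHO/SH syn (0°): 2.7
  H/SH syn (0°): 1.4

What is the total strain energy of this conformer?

7.5 kcal/mol

This conformer (eclipsed): SH–iPr eclipsed, CH2Cl–CHO eclipsed, H–H eclipsed; 3.4 + 3.1 + 1.0 = 7.5 kcal/mol.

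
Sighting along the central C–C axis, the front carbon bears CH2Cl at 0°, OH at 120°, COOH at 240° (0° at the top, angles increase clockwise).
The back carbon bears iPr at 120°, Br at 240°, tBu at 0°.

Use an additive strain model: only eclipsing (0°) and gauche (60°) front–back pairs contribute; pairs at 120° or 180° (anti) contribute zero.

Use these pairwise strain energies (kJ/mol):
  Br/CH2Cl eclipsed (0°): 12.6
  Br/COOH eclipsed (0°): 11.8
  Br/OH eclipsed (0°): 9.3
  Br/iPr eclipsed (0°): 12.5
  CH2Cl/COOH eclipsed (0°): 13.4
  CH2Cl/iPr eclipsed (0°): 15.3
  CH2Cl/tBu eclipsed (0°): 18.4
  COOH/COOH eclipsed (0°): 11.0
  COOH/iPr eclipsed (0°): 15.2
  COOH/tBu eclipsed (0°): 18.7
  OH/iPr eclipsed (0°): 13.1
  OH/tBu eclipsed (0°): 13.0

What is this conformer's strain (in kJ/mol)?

43.3 kJ/mol

This conformer (eclipsed): CH2Cl–tBu eclipsed, OH–iPr eclipsed, COOH–Br eclipsed; 18.4 + 13.1 + 11.8 = 43.3 kJ/mol.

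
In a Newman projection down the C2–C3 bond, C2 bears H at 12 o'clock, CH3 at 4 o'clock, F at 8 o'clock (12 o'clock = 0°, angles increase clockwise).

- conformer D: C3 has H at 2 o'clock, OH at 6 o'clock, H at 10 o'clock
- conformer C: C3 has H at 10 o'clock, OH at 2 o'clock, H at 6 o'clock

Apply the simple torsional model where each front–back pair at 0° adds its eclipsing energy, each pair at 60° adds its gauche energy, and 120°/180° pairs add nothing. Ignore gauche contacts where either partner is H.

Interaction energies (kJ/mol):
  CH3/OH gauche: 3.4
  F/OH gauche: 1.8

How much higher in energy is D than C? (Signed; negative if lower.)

+1.8 kJ/mol

D (staggered): CH3(120°)/OH(180°) gauche 3.4; F(240°)/OH(180°) gauche 1.8 → 5.2 kJ/mol.
C (staggered): CH3(120°)/OH(60°) gauche 3.4 → 3.4 kJ/mol.
E(D) − E(C) = 5.2 − 3.4 = +1.8 kJ/mol.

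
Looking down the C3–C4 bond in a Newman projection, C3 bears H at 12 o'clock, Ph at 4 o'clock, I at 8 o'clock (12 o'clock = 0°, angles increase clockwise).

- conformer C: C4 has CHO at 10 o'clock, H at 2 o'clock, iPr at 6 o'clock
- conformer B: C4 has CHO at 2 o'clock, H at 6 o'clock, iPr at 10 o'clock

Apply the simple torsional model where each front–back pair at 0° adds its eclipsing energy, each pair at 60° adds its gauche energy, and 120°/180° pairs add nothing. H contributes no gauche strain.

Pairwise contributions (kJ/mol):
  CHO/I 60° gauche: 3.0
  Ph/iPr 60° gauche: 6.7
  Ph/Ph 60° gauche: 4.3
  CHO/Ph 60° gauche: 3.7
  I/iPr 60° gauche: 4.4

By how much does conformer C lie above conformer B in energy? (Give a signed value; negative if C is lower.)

C (staggered): Ph(120°)/iPr(180°) gauche 6.7; I(240°)/CHO(300°) gauche 3.0; I(240°)/iPr(180°) gauche 4.4 → 14.1 kJ/mol.
B (staggered): Ph(120°)/CHO(60°) gauche 3.7; I(240°)/iPr(300°) gauche 4.4 → 8.1 kJ/mol.
E(C) − E(B) = 14.1 − 8.1 = +6.0 kJ/mol.

+6.0 kJ/mol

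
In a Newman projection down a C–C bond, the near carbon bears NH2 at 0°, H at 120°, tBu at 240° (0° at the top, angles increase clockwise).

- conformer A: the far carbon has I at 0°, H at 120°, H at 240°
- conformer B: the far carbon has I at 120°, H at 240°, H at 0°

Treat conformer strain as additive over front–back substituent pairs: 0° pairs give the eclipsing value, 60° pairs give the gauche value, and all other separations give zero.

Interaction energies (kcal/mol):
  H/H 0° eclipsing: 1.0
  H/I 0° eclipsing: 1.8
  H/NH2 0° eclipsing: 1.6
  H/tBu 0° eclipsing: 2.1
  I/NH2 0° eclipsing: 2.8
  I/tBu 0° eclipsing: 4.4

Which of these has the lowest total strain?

A (eclipsed): NH2(0°)/I(0°) eclipsed 2.8; H(120°)/H(120°) eclipsed 1.0; tBu(240°)/H(240°) eclipsed 2.1 → 5.9 kcal/mol.
B (eclipsed): NH2(0°)/H(0°) eclipsed 1.6; H(120°)/I(120°) eclipsed 1.8; tBu(240°)/H(240°) eclipsed 2.1 → 5.5 kcal/mol.
B has the lowest total (5.5 kcal/mol).

B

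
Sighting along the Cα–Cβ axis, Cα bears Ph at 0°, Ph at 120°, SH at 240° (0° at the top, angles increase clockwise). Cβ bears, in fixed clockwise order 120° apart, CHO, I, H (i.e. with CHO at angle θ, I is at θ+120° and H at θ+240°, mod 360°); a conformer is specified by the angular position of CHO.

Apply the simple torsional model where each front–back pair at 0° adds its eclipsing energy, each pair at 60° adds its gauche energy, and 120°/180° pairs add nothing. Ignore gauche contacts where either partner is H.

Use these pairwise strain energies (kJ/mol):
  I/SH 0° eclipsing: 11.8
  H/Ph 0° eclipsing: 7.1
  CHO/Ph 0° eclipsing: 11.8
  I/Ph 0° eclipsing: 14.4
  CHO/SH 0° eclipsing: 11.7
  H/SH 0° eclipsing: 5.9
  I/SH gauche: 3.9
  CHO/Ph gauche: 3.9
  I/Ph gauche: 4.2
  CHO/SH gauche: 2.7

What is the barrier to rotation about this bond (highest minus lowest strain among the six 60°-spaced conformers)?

CHO at 0° is eclipsed. Ph at 0° is eclipsed with CHO at 0° (11.8); Ph at 120° is eclipsed with I at 120° (14.4); SH at 240° is eclipsed with H at 240° (5.9). Total 32.1 kJ/mol.
CHO at 60° is staggered. Ph at 0° is gauche with CHO at 60° (3.9); Ph at 120° is gauche with CHO at 60° (3.9); Ph at 120° is gauche with I at 180° (4.2); SH at 240° is gauche with I at 180° (3.9). Total 15.9 kJ/mol.
CHO at 120° is eclipsed. Ph at 0° is eclipsed with H at 0° (7.1); Ph at 120° is eclipsed with CHO at 120° (11.8); SH at 240° is eclipsed with I at 240° (11.8). Total 30.7 kJ/mol.
CHO at 180° is staggered. Ph at 0° is gauche with I at 300° (4.2); Ph at 120° is gauche with CHO at 180° (3.9); SH at 240° is gauche with CHO at 180° (2.7); SH at 240° is gauche with I at 300° (3.9). Total 14.7 kJ/mol.
CHO at 240° is eclipsed. Ph at 0° is eclipsed with I at 0° (14.4); Ph at 120° is eclipsed with H at 120° (7.1); SH at 240° is eclipsed with CHO at 240° (11.7). Total 33.2 kJ/mol.
CHO at 300° is staggered. Ph at 0° is gauche with CHO at 300° (3.9); Ph at 0° is gauche with I at 60° (4.2); Ph at 120° is gauche with I at 60° (4.2); SH at 240° is gauche with CHO at 300° (2.7). Total 15.0 kJ/mol.
Max at 240° (33.2 kJ/mol), min at 180° (14.7 kJ/mol); barrier = 18.5 kJ/mol.

18.5 kJ/mol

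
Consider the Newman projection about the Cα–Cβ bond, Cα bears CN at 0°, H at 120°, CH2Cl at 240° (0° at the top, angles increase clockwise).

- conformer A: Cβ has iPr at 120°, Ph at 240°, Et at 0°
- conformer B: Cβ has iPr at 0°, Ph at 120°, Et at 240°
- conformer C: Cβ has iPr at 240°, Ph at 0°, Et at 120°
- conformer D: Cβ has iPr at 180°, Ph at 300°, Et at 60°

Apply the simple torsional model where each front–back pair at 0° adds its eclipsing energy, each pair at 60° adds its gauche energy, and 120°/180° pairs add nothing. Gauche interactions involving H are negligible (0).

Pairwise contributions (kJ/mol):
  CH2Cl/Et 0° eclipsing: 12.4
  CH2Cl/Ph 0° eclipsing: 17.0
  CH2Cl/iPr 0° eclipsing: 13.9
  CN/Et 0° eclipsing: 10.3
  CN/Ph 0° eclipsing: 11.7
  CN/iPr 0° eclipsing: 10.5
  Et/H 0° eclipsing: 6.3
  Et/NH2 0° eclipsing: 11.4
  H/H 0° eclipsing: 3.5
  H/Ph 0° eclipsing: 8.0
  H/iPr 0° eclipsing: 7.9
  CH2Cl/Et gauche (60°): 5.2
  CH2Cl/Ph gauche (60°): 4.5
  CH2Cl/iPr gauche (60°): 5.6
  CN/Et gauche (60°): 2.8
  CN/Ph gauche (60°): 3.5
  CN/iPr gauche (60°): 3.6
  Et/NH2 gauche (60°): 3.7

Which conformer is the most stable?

D

A (eclipsed): CN(0°)/Et(0°) eclipsed 10.3; H(120°)/iPr(120°) eclipsed 7.9; CH2Cl(240°)/Ph(240°) eclipsed 17.0 → 35.2 kJ/mol.
B (eclipsed): CN(0°)/iPr(0°) eclipsed 10.5; H(120°)/Ph(120°) eclipsed 8.0; CH2Cl(240°)/Et(240°) eclipsed 12.4 → 30.9 kJ/mol.
C (eclipsed): CN(0°)/Ph(0°) eclipsed 11.7; H(120°)/Et(120°) eclipsed 6.3; CH2Cl(240°)/iPr(240°) eclipsed 13.9 → 31.9 kJ/mol.
D (staggered): CN(0°)/Ph(300°) gauche 3.5; CN(0°)/Et(60°) gauche 2.8; CH2Cl(240°)/iPr(180°) gauche 5.6; CH2Cl(240°)/Ph(300°) gauche 4.5 → 16.4 kJ/mol.
D has the lowest total (16.4 kJ/mol).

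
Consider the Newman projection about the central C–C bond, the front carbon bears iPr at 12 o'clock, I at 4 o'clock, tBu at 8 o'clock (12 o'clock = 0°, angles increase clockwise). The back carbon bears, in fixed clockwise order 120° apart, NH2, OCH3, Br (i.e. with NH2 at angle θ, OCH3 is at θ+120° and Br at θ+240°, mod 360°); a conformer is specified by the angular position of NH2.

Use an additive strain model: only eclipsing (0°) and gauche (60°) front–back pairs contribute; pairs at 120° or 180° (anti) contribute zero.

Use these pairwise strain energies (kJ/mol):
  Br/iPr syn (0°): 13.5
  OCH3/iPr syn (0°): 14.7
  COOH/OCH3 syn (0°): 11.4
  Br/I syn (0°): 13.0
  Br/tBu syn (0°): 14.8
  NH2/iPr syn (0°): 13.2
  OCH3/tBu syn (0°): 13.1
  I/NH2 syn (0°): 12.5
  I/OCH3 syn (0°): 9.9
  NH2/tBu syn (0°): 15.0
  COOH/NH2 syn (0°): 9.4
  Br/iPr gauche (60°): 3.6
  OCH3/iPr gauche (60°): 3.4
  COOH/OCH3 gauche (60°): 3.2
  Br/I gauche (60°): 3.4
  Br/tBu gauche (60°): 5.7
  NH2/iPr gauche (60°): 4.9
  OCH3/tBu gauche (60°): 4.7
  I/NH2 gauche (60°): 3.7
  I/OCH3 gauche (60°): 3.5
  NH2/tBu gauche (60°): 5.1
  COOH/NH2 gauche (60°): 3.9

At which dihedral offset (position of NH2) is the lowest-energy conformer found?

NH2 at 0° (eclipsed): iPr–NH2 eclipsed, I–OCH3 eclipsed, tBu–Br eclipsed; 13.2 + 9.9 + 14.8 = 37.9 kJ/mol.
NH2 at 60° (staggered): iPr–NH2 gauche, iPr–Br gauche, I–NH2 gauche, I–OCH3 gauche, tBu–OCH3 gauche, tBu–Br gauche; 4.9 + 3.6 + 3.7 + 3.5 + 4.7 + 5.7 = 26.1 kJ/mol.
NH2 at 120° (eclipsed): iPr–Br eclipsed, I–NH2 eclipsed, tBu–OCH3 eclipsed; 13.5 + 12.5 + 13.1 = 39.1 kJ/mol.
NH2 at 180° (staggered): iPr–OCH3 gauche, iPr–Br gauche, I–NH2 gauche, I–Br gauche, tBu–NH2 gauche, tBu–OCH3 gauche; 3.4 + 3.6 + 3.7 + 3.4 + 5.1 + 4.7 = 23.9 kJ/mol.
NH2 at 240° (eclipsed): iPr–OCH3 eclipsed, I–Br eclipsed, tBu–NH2 eclipsed; 14.7 + 13.0 + 15.0 = 42.7 kJ/mol.
NH2 at 300° (staggered): iPr–NH2 gauche, iPr–OCH3 gauche, I–OCH3 gauche, I–Br gauche, tBu–NH2 gauche, tBu–Br gauche; 4.9 + 3.4 + 3.5 + 3.4 + 5.1 + 5.7 = 26.0 kJ/mol.
The minimum (23.9 kJ/mol) occurs with NH2 at 180°.

180°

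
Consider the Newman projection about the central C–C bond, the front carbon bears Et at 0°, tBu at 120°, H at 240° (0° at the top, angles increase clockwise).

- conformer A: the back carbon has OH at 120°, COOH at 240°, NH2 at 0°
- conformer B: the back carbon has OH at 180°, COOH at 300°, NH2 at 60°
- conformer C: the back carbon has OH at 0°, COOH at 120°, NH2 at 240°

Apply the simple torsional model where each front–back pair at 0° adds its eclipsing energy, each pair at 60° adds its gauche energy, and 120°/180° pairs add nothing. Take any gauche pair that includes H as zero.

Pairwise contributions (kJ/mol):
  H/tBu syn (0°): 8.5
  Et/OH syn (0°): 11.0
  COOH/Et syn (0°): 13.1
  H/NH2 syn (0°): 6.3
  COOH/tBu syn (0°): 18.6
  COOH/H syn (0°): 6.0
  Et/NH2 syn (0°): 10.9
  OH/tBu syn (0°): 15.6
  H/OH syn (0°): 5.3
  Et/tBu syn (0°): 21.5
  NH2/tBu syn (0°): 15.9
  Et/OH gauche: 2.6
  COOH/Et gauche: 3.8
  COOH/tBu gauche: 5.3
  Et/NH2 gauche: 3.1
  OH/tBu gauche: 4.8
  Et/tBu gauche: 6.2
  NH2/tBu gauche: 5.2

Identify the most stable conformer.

B

A is eclipsed. Et at 0° is eclipsed with NH2 at 0° (10.9); tBu at 120° is eclipsed with OH at 120° (15.6); H at 240° is eclipsed with COOH at 240° (6.0). Total 32.5 kJ/mol.
B is staggered. Et at 0° is gauche with COOH at 300° (3.8); Et at 0° is gauche with NH2 at 60° (3.1); tBu at 120° is gauche with OH at 180° (4.8); tBu at 120° is gauche with NH2 at 60° (5.2). Total 16.9 kJ/mol.
C is eclipsed. Et at 0° is eclipsed with OH at 0° (11.0); tBu at 120° is eclipsed with COOH at 120° (18.6); H at 240° is eclipsed with NH2 at 240° (6.3). Total 35.9 kJ/mol.
B has the lowest total (16.9 kJ/mol).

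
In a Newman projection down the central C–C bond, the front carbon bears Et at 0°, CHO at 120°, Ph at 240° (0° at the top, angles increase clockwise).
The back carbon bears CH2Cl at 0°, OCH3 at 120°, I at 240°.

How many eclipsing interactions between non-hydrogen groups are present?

Non-H eclipsing pairs: Et(0°)/CH2Cl(0°); CHO(120°)/OCH3(120°); Ph(240°)/I(240°) — 3 interactions.

3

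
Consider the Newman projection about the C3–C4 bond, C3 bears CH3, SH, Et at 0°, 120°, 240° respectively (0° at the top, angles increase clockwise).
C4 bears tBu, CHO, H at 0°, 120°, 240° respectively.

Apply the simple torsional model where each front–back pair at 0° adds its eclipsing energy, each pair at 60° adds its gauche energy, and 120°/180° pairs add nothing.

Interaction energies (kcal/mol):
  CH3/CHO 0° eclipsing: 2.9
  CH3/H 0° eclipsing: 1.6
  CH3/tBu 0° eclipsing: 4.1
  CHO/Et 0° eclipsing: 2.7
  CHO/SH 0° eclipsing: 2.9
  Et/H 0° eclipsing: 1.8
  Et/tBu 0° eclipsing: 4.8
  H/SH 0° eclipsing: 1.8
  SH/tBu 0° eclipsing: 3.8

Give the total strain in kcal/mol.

8.8 kcal/mol

This conformer (eclipsed): CH3–tBu eclipsed, SH–CHO eclipsed, Et–H eclipsed; 4.1 + 2.9 + 1.8 = 8.8 kcal/mol.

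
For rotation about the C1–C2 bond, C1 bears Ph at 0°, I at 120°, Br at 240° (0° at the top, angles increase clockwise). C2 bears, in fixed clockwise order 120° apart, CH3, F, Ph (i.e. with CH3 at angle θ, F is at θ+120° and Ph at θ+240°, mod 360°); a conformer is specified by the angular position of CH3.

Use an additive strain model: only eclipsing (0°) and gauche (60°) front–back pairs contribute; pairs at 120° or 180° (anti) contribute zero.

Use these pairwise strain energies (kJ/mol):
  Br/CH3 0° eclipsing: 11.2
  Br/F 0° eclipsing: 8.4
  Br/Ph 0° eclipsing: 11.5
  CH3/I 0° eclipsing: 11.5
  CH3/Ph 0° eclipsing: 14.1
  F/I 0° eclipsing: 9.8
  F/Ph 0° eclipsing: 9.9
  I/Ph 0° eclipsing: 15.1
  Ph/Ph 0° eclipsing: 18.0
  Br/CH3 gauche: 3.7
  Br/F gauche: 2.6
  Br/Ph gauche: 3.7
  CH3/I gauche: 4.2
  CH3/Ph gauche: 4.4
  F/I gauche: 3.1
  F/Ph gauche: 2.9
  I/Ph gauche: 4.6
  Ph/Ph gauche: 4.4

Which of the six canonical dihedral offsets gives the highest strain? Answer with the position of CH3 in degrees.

CH3 at 0° (eclipsed): Ph–CH3 eclipsed, I–F eclipsed, Br–Ph eclipsed; 14.1 + 9.8 + 11.5 = 35.4 kJ/mol.
CH3 at 60° (staggered): Ph–CH3 gauche, Ph–Ph gauche, I–CH3 gauche, I–F gauche, Br–F gauche, Br–Ph gauche; 4.4 + 4.4 + 4.2 + 3.1 + 2.6 + 3.7 = 22.4 kJ/mol.
CH3 at 120° (eclipsed): Ph–Ph eclipsed, I–CH3 eclipsed, Br–F eclipsed; 18.0 + 11.5 + 8.4 = 37.9 kJ/mol.
CH3 at 180° (staggered): Ph–F gauche, Ph–Ph gauche, I–CH3 gauche, I–Ph gauche, Br–CH3 gauche, Br–F gauche; 2.9 + 4.4 + 4.2 + 4.6 + 3.7 + 2.6 = 22.4 kJ/mol.
CH3 at 240° (eclipsed): Ph–F eclipsed, I–Ph eclipsed, Br–CH3 eclipsed; 9.9 + 15.1 + 11.2 = 36.2 kJ/mol.
CH3 at 300° (staggered): Ph–CH3 gauche, Ph–F gauche, I–F gauche, I–Ph gauche, Br–CH3 gauche, Br–Ph gauche; 4.4 + 2.9 + 3.1 + 4.6 + 3.7 + 3.7 = 22.4 kJ/mol.
The maximum (37.9 kJ/mol) occurs with CH3 at 120°.

120°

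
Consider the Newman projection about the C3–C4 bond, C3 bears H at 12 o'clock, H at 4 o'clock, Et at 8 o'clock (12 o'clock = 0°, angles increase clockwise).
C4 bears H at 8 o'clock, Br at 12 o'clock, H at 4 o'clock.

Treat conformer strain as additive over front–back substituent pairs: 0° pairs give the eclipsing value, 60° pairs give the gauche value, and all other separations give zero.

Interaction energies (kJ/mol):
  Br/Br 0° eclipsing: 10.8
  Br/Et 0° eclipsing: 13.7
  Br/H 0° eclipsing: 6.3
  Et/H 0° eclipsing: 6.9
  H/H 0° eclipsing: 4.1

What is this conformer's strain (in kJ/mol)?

17.3 kJ/mol

This conformer (eclipsed): H(0°)/Br(0°) eclipsed 6.3; H(120°)/H(120°) eclipsed 4.1; Et(240°)/H(240°) eclipsed 6.9 → 17.3 kJ/mol.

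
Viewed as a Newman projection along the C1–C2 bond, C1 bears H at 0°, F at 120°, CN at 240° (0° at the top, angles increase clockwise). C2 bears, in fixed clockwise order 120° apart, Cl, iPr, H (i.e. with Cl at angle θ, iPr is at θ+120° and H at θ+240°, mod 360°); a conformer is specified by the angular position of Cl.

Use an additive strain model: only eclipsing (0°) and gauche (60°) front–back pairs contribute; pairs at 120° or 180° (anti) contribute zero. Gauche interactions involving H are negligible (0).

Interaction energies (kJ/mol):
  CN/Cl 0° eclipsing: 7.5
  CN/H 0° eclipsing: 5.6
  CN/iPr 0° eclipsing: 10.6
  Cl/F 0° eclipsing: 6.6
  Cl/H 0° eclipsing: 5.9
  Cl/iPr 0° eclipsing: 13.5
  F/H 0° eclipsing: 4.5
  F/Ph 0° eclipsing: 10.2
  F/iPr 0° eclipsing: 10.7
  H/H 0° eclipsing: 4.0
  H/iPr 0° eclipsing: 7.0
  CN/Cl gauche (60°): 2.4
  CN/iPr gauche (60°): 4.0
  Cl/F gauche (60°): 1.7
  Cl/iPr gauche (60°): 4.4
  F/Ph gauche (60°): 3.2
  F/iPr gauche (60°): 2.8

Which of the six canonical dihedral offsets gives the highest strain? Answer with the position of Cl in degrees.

Cl at 0° (eclipsed): H(0°)/Cl(0°) eclipsed 5.9; F(120°)/iPr(120°) eclipsed 10.7; CN(240°)/H(240°) eclipsed 5.6 → 22.2 kJ/mol.
Cl at 60° (staggered): F(120°)/Cl(60°) gauche 1.7; F(120°)/iPr(180°) gauche 2.8; CN(240°)/iPr(180°) gauche 4.0 → 8.5 kJ/mol.
Cl at 120° (eclipsed): H(0°)/H(0°) eclipsed 4.0; F(120°)/Cl(120°) eclipsed 6.6; CN(240°)/iPr(240°) eclipsed 10.6 → 21.2 kJ/mol.
Cl at 180° (staggered): F(120°)/Cl(180°) gauche 1.7; CN(240°)/Cl(180°) gauche 2.4; CN(240°)/iPr(300°) gauche 4.0 → 8.1 kJ/mol.
Cl at 240° (eclipsed): H(0°)/iPr(0°) eclipsed 7.0; F(120°)/H(120°) eclipsed 4.5; CN(240°)/Cl(240°) eclipsed 7.5 → 19.0 kJ/mol.
Cl at 300° (staggered): F(120°)/iPr(60°) gauche 2.8; CN(240°)/Cl(300°) gauche 2.4 → 5.2 kJ/mol.
The maximum (22.2 kJ/mol) occurs with Cl at 0°.

0°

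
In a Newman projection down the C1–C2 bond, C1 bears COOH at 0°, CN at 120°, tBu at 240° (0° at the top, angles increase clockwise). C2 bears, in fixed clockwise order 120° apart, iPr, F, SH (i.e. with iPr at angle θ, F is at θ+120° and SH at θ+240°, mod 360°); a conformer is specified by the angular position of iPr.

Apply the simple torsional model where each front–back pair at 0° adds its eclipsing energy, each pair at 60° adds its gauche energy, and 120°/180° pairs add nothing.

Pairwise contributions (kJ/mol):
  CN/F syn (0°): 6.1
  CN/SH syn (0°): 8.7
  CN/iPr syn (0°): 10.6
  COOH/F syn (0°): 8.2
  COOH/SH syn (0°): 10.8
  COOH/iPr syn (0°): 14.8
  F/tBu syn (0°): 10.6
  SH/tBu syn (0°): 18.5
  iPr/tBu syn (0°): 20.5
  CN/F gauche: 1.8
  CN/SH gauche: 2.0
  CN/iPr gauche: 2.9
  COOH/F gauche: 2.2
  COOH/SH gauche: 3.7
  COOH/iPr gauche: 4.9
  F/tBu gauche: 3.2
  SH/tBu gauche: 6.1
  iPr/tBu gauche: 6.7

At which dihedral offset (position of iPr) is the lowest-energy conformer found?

iPr at 0° (eclipsed): COOH–iPr eclipsed, CN–F eclipsed, tBu–SH eclipsed; 14.8 + 6.1 + 18.5 = 39.4 kJ/mol.
iPr at 60° (staggered): COOH–iPr gauche, COOH–SH gauche, CN–iPr gauche, CN–F gauche, tBu–F gauche, tBu–SH gauche; 4.9 + 3.7 + 2.9 + 1.8 + 3.2 + 6.1 = 22.6 kJ/mol.
iPr at 120° (eclipsed): COOH–SH eclipsed, CN–iPr eclipsed, tBu–F eclipsed; 10.8 + 10.6 + 10.6 = 32.0 kJ/mol.
iPr at 180° (staggered): COOH–F gauche, COOH–SH gauche, CN–iPr gauche, CN–SH gauche, tBu–iPr gauche, tBu–F gauche; 2.2 + 3.7 + 2.9 + 2.0 + 6.7 + 3.2 = 20.7 kJ/mol.
iPr at 240° (eclipsed): COOH–F eclipsed, CN–SH eclipsed, tBu–iPr eclipsed; 8.2 + 8.7 + 20.5 = 37.4 kJ/mol.
iPr at 300° (staggered): COOH–iPr gauche, COOH–F gauche, CN–F gauche, CN–SH gauche, tBu–iPr gauche, tBu–SH gauche; 4.9 + 2.2 + 1.8 + 2.0 + 6.7 + 6.1 = 23.7 kJ/mol.
The minimum (20.7 kJ/mol) occurs with iPr at 180°.

180°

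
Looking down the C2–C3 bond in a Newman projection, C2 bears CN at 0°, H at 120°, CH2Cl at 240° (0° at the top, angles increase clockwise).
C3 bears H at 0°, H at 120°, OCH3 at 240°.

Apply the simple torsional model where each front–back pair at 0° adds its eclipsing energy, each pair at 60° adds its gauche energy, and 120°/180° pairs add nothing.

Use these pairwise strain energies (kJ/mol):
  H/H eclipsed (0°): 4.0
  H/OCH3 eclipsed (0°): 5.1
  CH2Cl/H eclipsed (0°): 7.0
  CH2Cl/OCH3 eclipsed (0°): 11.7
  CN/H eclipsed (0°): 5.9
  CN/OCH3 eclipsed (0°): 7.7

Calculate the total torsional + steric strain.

21.6 kJ/mol

This conformer (eclipsed): CN–H eclipsed, H–H eclipsed, CH2Cl–OCH3 eclipsed; 5.9 + 4.0 + 11.7 = 21.6 kJ/mol.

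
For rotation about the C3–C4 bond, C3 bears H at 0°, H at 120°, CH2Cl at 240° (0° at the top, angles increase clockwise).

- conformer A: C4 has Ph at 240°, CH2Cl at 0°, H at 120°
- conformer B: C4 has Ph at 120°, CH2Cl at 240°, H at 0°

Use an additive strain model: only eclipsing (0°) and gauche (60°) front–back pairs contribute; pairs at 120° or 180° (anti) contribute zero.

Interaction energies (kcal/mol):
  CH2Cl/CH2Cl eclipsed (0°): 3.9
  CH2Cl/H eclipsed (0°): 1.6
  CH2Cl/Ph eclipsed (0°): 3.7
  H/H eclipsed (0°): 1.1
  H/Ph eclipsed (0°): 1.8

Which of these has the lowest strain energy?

A

A is eclipsed. H at 0° is eclipsed with CH2Cl at 0° (1.6); H at 120° is eclipsed with H at 120° (1.1); CH2Cl at 240° is eclipsed with Ph at 240° (3.7). Total 6.4 kcal/mol.
B is eclipsed. H at 0° is eclipsed with H at 0° (1.1); H at 120° is eclipsed with Ph at 120° (1.8); CH2Cl at 240° is eclipsed with CH2Cl at 240° (3.9). Total 6.8 kcal/mol.
A has the lowest total (6.4 kcal/mol).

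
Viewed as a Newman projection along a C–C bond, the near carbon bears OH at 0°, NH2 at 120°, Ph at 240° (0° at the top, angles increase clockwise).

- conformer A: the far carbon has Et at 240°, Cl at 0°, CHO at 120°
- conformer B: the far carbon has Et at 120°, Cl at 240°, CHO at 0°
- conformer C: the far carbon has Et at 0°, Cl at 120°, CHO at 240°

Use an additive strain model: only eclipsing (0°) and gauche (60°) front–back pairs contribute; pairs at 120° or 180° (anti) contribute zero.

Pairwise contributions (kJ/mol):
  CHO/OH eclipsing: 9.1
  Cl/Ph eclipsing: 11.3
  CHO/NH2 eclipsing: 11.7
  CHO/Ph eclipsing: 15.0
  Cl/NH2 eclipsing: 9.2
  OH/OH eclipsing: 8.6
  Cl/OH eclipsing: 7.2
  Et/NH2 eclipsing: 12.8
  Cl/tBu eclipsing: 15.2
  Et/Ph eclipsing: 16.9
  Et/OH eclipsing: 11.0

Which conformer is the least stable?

A (eclipsed): OH–Cl eclipsed, NH2–CHO eclipsed, Ph–Et eclipsed; 7.2 + 11.7 + 16.9 = 35.8 kJ/mol.
B (eclipsed): OH–CHO eclipsed, NH2–Et eclipsed, Ph–Cl eclipsed; 9.1 + 12.8 + 11.3 = 33.2 kJ/mol.
C (eclipsed): OH–Et eclipsed, NH2–Cl eclipsed, Ph–CHO eclipsed; 11.0 + 9.2 + 15.0 = 35.2 kJ/mol.
A has the highest total (35.8 kJ/mol).

A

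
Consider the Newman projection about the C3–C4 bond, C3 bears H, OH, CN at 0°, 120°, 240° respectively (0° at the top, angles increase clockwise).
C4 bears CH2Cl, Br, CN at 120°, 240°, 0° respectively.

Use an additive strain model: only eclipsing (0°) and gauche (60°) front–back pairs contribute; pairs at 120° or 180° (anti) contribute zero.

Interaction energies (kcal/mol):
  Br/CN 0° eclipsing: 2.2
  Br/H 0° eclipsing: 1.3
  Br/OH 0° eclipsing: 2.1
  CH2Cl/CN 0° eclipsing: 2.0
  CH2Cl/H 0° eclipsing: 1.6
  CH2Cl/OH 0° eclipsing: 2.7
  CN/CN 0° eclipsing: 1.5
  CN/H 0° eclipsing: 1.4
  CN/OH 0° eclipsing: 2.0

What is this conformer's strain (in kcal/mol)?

6.3 kcal/mol

This conformer (eclipsed): H(0°)/CN(0°) eclipsed 1.4; OH(120°)/CH2Cl(120°) eclipsed 2.7; CN(240°)/Br(240°) eclipsed 2.2 → 6.3 kcal/mol.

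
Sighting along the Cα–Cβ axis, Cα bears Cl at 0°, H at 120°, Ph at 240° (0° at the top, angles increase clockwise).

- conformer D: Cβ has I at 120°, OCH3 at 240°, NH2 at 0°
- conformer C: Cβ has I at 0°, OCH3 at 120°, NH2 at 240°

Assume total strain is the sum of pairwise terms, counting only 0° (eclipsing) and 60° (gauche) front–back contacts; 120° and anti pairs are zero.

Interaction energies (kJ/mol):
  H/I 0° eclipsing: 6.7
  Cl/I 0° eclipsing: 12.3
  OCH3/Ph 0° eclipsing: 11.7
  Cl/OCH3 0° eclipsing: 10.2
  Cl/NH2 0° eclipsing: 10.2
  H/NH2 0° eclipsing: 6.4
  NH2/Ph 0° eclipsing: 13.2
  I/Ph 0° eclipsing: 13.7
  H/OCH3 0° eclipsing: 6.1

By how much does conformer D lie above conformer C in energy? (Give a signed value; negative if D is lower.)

D (eclipsed): Cl–NH2 eclipsed, H–I eclipsed, Ph–OCH3 eclipsed; 10.2 + 6.7 + 11.7 = 28.6 kJ/mol.
C (eclipsed): Cl–I eclipsed, H–OCH3 eclipsed, Ph–NH2 eclipsed; 12.3 + 6.1 + 13.2 = 31.6 kJ/mol.
E(D) − E(C) = 28.6 − 31.6 = -3.0 kJ/mol.

-3.0 kJ/mol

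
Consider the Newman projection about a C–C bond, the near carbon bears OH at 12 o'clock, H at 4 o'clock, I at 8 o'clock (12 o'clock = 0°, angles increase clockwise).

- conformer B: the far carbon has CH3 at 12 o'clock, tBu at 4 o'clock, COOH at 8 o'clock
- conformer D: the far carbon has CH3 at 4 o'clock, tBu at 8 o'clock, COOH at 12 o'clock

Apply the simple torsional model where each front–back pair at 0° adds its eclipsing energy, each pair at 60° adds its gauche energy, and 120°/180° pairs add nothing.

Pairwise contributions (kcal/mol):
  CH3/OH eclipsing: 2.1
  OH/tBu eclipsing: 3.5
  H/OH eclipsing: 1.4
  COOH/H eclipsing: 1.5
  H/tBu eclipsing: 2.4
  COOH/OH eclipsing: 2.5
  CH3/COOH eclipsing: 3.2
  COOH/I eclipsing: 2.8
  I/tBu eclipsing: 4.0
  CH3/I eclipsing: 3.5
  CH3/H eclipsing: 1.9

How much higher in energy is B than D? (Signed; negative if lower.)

-1.1 kcal/mol

B (eclipsed): OH–CH3 eclipsed, H–tBu eclipsed, I–COOH eclipsed; 2.1 + 2.4 + 2.8 = 7.3 kcal/mol.
D (eclipsed): OH–COOH eclipsed, H–CH3 eclipsed, I–tBu eclipsed; 2.5 + 1.9 + 4.0 = 8.4 kcal/mol.
E(B) − E(D) = 7.3 − 8.4 = -1.1 kcal/mol.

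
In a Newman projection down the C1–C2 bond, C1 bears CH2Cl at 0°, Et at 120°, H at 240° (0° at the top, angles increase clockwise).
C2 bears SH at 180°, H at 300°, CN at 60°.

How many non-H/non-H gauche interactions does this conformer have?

3

Non-H gauche pairs: CH2Cl(0°)/CN(60°); Et(120°)/SH(180°); Et(120°)/CN(60°) — 3 interactions.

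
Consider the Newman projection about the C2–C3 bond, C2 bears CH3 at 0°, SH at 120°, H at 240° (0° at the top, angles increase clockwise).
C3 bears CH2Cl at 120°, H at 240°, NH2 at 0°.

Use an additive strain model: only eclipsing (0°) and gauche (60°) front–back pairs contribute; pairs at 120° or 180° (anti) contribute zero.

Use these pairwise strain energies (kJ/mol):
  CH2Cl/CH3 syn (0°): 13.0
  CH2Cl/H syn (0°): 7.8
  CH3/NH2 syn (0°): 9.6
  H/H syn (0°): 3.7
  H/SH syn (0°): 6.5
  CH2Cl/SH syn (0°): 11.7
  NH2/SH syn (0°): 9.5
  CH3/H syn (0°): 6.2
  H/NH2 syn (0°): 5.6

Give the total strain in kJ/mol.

This conformer (eclipsed): CH3(0°)/NH2(0°) eclipsed 9.6; SH(120°)/CH2Cl(120°) eclipsed 11.7; H(240°)/H(240°) eclipsed 3.7 → 25.0 kJ/mol.

25.0 kJ/mol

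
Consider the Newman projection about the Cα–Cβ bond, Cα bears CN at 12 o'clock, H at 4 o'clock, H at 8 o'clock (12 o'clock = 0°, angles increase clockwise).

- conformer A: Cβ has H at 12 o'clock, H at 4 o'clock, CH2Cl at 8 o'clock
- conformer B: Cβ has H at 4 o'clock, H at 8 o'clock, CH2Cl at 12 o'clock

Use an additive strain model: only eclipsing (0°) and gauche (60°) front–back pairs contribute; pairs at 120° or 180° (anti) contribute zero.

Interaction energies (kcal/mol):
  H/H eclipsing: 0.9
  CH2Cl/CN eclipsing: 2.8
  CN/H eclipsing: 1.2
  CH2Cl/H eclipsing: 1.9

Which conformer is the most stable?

A

A (eclipsed): CN–H eclipsed, H–H eclipsed, H–CH2Cl eclipsed; 1.2 + 0.9 + 1.9 = 4.0 kcal/mol.
B (eclipsed): CN–CH2Cl eclipsed, H–H eclipsed, H–H eclipsed; 2.8 + 0.9 + 0.9 = 4.6 kcal/mol.
A has the lowest total (4.0 kcal/mol).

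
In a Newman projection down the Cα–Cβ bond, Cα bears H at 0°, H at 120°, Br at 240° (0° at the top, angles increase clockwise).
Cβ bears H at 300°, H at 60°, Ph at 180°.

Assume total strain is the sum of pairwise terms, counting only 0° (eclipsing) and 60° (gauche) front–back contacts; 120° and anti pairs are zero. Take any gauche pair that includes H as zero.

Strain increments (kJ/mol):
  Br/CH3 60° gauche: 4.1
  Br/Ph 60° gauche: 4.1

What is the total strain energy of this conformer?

This conformer (staggered): Br–Ph gauche; 4.1 = 4.1 kJ/mol.

4.1 kJ/mol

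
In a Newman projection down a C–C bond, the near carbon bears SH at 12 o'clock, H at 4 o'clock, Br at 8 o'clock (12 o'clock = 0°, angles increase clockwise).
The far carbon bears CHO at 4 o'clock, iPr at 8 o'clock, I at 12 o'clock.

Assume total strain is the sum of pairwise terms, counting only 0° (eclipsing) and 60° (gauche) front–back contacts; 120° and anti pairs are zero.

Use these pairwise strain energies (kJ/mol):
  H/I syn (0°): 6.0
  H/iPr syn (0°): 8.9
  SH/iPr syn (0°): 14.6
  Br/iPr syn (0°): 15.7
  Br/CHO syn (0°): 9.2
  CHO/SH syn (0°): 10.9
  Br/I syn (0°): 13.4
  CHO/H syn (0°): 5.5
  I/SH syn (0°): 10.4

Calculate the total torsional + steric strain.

31.6 kJ/mol

This conformer is eclipsed. SH at 0° is eclipsed with I at 0° (10.4); H at 120° is eclipsed with CHO at 120° (5.5); Br at 240° is eclipsed with iPr at 240° (15.7). Total 31.6 kJ/mol.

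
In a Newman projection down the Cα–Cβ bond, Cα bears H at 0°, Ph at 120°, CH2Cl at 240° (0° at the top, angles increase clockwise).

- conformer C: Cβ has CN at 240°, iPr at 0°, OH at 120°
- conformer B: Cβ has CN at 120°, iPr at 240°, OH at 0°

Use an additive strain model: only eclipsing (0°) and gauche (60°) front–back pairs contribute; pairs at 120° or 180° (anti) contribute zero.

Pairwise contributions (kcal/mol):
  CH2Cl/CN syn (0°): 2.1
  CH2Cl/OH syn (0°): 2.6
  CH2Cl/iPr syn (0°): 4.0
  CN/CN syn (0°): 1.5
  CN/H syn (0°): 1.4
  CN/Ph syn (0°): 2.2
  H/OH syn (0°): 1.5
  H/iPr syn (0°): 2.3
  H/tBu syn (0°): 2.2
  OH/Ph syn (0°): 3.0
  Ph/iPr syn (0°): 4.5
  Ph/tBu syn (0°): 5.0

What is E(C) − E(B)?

C (eclipsed): H–iPr eclipsed, Ph–OH eclipsed, CH2Cl–CN eclipsed; 2.3 + 3.0 + 2.1 = 7.4 kcal/mol.
B (eclipsed): H–OH eclipsed, Ph–CN eclipsed, CH2Cl–iPr eclipsed; 1.5 + 2.2 + 4.0 = 7.7 kcal/mol.
E(C) − E(B) = 7.4 − 7.7 = -0.3 kcal/mol.

-0.3 kcal/mol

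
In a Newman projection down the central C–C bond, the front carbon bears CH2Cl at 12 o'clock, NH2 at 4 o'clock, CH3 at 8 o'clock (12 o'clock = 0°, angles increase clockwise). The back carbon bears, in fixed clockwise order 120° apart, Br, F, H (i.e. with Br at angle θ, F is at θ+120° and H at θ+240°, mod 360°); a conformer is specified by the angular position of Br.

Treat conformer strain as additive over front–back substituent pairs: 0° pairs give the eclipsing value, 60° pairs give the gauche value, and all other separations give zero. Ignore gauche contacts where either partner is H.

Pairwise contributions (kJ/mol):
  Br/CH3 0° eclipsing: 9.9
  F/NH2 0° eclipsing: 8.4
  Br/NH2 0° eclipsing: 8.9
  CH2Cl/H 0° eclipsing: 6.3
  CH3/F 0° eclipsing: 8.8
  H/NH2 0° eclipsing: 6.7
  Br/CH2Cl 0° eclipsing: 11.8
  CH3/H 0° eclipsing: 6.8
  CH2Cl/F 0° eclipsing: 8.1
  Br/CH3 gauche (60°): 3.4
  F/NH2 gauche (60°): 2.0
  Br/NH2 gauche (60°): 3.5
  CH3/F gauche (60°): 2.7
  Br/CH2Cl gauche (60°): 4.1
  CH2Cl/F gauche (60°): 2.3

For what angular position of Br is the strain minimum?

Br at 0° (eclipsed): CH2Cl–Br eclipsed, NH2–F eclipsed, CH3–H eclipsed; 11.8 + 8.4 + 6.8 = 27.0 kJ/mol.
Br at 60° (staggered): CH2Cl–Br gauche, NH2–Br gauche, NH2–F gauche, CH3–F gauche; 4.1 + 3.5 + 2.0 + 2.7 = 12.3 kJ/mol.
Br at 120° (eclipsed): CH2Cl–H eclipsed, NH2–Br eclipsed, CH3–F eclipsed; 6.3 + 8.9 + 8.8 = 24.0 kJ/mol.
Br at 180° (staggered): CH2Cl–F gauche, NH2–Br gauche, CH3–Br gauche, CH3–F gauche; 2.3 + 3.5 + 3.4 + 2.7 = 11.9 kJ/mol.
Br at 240° (eclipsed): CH2Cl–F eclipsed, NH2–H eclipsed, CH3–Br eclipsed; 8.1 + 6.7 + 9.9 = 24.7 kJ/mol.
Br at 300° (staggered): CH2Cl–Br gauche, CH2Cl–F gauche, NH2–F gauche, CH3–Br gauche; 4.1 + 2.3 + 2.0 + 3.4 = 11.8 kJ/mol.
The minimum (11.8 kJ/mol) occurs with Br at 300°.

300°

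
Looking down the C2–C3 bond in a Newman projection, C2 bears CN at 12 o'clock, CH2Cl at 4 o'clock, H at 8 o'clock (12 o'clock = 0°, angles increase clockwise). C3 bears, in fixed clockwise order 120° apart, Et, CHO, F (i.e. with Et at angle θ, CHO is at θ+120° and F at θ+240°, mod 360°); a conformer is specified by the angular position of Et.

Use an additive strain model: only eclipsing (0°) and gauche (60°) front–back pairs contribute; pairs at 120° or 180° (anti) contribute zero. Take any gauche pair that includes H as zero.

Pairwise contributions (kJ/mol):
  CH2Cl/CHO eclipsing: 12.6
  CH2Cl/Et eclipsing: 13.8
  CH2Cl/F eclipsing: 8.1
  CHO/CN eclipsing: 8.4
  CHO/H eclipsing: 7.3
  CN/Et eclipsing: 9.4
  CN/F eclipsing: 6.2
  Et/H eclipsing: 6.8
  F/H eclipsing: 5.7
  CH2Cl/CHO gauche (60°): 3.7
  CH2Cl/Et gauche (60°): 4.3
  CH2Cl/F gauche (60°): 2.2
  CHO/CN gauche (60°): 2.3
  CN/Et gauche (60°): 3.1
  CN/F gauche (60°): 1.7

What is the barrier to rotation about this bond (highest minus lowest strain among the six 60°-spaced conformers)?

17.2 kJ/mol

Et at 0° is eclipsed. CN at 0° is eclipsed with Et at 0° (9.4); CH2Cl at 120° is eclipsed with CHO at 120° (12.6); H at 240° is eclipsed with F at 240° (5.7). Total 27.7 kJ/mol.
Et at 60° is staggered. CN at 0° is gauche with Et at 60° (3.1); CN at 0° is gauche with F at 300° (1.7); CH2Cl at 120° is gauche with Et at 60° (4.3); CH2Cl at 120° is gauche with CHO at 180° (3.7). Total 12.8 kJ/mol.
Et at 120° is eclipsed. CN at 0° is eclipsed with F at 0° (6.2); CH2Cl at 120° is eclipsed with Et at 120° (13.8); H at 240° is eclipsed with CHO at 240° (7.3). Total 27.3 kJ/mol.
Et at 180° is staggered. CN at 0° is gauche with CHO at 300° (2.3); CN at 0° is gauche with F at 60° (1.7); CH2Cl at 120° is gauche with Et at 180° (4.3); CH2Cl at 120° is gauche with F at 60° (2.2). Total 10.5 kJ/mol.
Et at 240° is eclipsed. CN at 0° is eclipsed with CHO at 0° (8.4); CH2Cl at 120° is eclipsed with F at 120° (8.1); H at 240° is eclipsed with Et at 240° (6.8). Total 23.3 kJ/mol.
Et at 300° is staggered. CN at 0° is gauche with Et at 300° (3.1); CN at 0° is gauche with CHO at 60° (2.3); CH2Cl at 120° is gauche with CHO at 60° (3.7); CH2Cl at 120° is gauche with F at 180° (2.2). Total 11.3 kJ/mol.
Max at 0° (27.7 kJ/mol), min at 180° (10.5 kJ/mol); barrier = 17.2 kJ/mol.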